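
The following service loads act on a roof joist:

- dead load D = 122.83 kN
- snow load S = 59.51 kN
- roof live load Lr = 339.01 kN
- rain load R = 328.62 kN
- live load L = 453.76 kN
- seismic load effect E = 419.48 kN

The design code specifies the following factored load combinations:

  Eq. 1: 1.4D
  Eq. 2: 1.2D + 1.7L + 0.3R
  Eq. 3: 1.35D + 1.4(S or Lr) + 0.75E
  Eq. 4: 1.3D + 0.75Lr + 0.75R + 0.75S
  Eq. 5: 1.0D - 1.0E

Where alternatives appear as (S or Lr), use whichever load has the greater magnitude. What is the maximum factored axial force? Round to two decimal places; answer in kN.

1017.37 kN

(S or Lr) → Lr = 339.01 kN.
Eq. 1: 1.4(122.83) = 171.96
Eq. 2: 1.2(122.83) + 1.7(453.76) + 0.3(328.62) = 1017.37
Eq. 3: 1.35(122.83) + 1.4(339.01) + 0.75(419.48) = 165.82 + 474.61 + 314.61 = 955.04
Eq. 4: 1.3(122.83) + 0.75(339.01) + 0.75(328.62) + 0.75(59.51) = 705.03
Eq. 5: 1.0(122.83) - 1.0(419.48) = 122.83 - 419.48 = -296.65
Maximum is from combination 2.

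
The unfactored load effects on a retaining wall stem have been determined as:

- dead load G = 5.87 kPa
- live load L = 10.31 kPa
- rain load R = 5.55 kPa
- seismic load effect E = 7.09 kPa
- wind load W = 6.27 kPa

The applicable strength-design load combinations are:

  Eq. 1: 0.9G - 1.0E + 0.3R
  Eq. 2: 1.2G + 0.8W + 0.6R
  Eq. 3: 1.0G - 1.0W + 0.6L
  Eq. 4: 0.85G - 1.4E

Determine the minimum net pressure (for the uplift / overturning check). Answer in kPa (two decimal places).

Eq. 1: 0.9(5.87) - 1.0(7.09) + 0.3(5.55) = -0.14
Eq. 2: 1.2(5.87) + 0.8(6.27) + 0.6(5.55) = 15.39
Eq. 3: 1.0(5.87) - 1.0(6.27) + 0.6(10.31) = 5.79
Eq. 4: 0.85(5.87) - 1.4(7.09) = -4.94
Combination 4 gives the minimum: -4.94 kPa.

-4.94 kPa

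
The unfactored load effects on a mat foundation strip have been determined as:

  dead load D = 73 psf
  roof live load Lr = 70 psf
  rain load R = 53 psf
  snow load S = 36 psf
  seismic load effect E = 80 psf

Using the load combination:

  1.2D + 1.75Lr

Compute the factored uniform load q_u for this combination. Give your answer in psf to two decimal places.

210.10 psf

1.2(73) + 1.75(70) = 210.10
q_u = 210.10 psf.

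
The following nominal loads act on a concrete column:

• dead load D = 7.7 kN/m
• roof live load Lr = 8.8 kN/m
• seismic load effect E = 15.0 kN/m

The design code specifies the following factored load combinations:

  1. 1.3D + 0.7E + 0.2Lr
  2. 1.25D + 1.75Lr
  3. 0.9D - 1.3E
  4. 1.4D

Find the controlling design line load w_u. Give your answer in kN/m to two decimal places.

1. 1.3(7.7) + 0.7(15.0) + 0.2(8.8) = 10.01 + 10.50 + 1.76 = 22.27
2. 1.25(7.7) + 1.75(8.8) = 9.63 + 15.40 = 25.03
3. 0.9(7.7) - 1.3(15.0) = 6.93 - 19.50 = -12.57
4. 1.4(7.7) = 10.78
The controlling combination is 2, giving 25.03 kN/m.

25.03 kN/m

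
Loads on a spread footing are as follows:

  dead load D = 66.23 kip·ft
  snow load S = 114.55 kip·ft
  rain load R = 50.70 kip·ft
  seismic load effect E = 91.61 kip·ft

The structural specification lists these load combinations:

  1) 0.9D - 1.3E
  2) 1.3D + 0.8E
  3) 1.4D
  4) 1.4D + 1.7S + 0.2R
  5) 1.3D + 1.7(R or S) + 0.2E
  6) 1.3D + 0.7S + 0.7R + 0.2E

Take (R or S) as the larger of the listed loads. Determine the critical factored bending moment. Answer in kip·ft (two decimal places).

(R or S) → S = 114.55 kip·ft.
1) 0.9(66.23) - 1.3(91.61) = -59.49
2) 1.3(66.23) + 0.8(91.61) = 86.10 + 73.29 = 159.39
3) 1.4(66.23) = 92.72
4) 1.4(66.23) + 1.7(114.55) + 0.2(50.70) = 92.72 + 194.74 + 10.14 = 297.60
5) 1.3(66.23) + 1.7(114.55) + 0.2(91.61) = 86.10 + 194.74 + 18.32 = 299.16
6) 1.3(66.23) + 0.7(114.55) + 0.7(50.70) + 0.2(91.61) = 86.10 + 80.19 + 35.49 + 18.32 = 220.10
The controlling combination is 5, giving 299.16 kip·ft.

299.16 kip·ft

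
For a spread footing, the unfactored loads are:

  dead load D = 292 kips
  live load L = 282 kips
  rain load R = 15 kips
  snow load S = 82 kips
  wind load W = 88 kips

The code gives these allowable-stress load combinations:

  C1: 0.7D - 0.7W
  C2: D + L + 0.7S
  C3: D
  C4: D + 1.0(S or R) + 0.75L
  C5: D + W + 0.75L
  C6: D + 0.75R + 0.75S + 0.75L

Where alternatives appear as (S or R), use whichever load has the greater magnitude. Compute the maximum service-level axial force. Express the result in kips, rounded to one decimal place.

(S or R) → S = 82 kips.
C1: 0.7(292) - 0.7(88) = 204.4 - 61.6 = 142.8
C2: 1.0(292) + 1.0(282) + 0.7(82) = 292.0 + 282.0 + 57.4 = 631.4
C3: 1.0(292) = 292.0
C4: 1.0(292) + 1.0(82) + 0.75(282) = 292.0 + 82.0 + 211.5 = 585.5
C5: 1.0(292) + 1.0(88) + 0.75(282) = 292.0 + 88.0 + 211.5 = 591.5
C6: 1.0(292) + 0.75(15) + 0.75(82) + 0.75(282) = 292.0 + 11.3 + 61.5 + 211.5 = 576.3
Combination 2 governs: P = 631.4 kips.

631.4 kips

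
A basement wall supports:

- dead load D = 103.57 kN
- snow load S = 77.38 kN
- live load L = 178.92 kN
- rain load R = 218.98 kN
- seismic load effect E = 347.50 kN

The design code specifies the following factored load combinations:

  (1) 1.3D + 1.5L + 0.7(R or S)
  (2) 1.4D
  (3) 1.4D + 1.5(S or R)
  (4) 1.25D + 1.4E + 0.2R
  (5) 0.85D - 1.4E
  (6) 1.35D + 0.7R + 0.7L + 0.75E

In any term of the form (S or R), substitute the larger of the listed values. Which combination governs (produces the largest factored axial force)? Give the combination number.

(R or S) → R = 218.98 kN; (S or R) → R = 218.98 kN.
(1) 1.3(103.57) + 1.5(178.92) + 0.7(218.98) = 556.31
(2) 1.4(103.57) = 145.00
(3) 1.4(103.57) + 1.5(218.98) = 473.47
(4) 1.25(103.57) + 1.4(347.50) + 0.2(218.98) = 659.76
(5) 0.85(103.57) - 1.4(347.50) = -398.47
(6) 1.35(103.57) + 0.7(218.98) + 0.7(178.92) + 0.75(347.50) = 678.97
The largest value is 678.97 kN from combination 6.

Combination 6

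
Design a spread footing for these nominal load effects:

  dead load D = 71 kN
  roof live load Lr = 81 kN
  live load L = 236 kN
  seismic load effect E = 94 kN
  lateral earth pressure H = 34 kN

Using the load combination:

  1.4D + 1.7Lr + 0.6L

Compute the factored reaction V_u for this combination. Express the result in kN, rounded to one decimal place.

378.7 kN

1.4(71) + 1.7(81) + 0.6(236) = 378.7
V_u = 378.7 kN.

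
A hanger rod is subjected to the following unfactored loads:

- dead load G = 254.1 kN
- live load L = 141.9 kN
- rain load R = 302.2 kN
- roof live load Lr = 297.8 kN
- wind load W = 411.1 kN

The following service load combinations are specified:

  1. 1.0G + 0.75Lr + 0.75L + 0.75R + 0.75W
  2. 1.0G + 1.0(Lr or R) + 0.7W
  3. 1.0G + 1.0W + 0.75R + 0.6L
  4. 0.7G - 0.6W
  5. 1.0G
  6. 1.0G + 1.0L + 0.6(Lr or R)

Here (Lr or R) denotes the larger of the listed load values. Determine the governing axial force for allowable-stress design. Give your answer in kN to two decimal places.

1118.85 kN

(Lr or R) → R = 302.2 kN.
1. 1.0(254.1) + 0.75(297.8) + 0.75(141.9) + 0.75(302.2) + 0.75(411.1) = 1118.85
2. 1.0(254.1) + 1.0(302.2) + 0.7(411.1) = 254.10 + 302.20 + 287.77 = 844.07
3. 1.0(254.1) + 1.0(411.1) + 0.75(302.2) + 0.6(141.9) = 254.10 + 411.10 + 226.65 + 85.14 = 976.99
4. 0.7(254.1) - 0.6(411.1) = 177.87 - 246.66 = -68.79
5. 1.0(254.1) = 254.10
6. 1.0(254.1) + 1.0(141.9) + 0.6(302.2) = 254.10 + 141.90 + 181.32 = 577.32
Combination 1 governs: N = 1118.85 kN.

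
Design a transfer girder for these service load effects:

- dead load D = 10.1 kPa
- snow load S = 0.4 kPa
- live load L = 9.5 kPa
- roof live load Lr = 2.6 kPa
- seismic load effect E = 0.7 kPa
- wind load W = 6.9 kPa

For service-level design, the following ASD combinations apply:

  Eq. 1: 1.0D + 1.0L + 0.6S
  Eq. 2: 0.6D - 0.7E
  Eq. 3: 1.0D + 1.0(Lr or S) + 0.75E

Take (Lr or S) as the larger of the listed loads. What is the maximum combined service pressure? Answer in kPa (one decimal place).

(Lr or S) → Lr = 2.6 kPa.
Eq. 1: 1.0(10.1) + 1.0(9.5) + 0.6(0.4) = 10.1 + 9.5 + 0.2 = 19.8
Eq. 2: 0.6(10.1) - 0.7(0.7) = 6.1 - 0.5 = 5.6
Eq. 3: 1.0(10.1) + 1.0(2.6) + 0.75(0.7) = 10.1 + 2.6 + 0.5 = 13.2
Combination 1 governs: p = 19.8 kPa.

19.8 kPa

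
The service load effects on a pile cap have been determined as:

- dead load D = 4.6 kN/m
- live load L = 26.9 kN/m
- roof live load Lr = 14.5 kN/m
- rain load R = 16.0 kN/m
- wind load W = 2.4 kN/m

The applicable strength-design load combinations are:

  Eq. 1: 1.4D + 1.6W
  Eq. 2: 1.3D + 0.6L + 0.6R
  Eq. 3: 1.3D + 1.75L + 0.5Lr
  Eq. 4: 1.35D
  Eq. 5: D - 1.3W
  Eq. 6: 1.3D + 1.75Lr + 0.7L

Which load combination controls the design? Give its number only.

Combination 3

Eq. 1: 1.4(4.6) + 1.6(2.4) = 6.44 + 3.84 = 10.28
Eq. 2: 1.3(4.6) + 0.6(26.9) + 0.6(16.0) = 5.98 + 16.14 + 9.60 = 31.72
Eq. 3: 1.3(4.6) + 1.75(26.9) + 0.5(14.5) = 5.98 + 47.08 + 7.25 = 60.31
Eq. 4: 1.35(4.6) = 6.21
Eq. 5: 1.0(4.6) - 1.3(2.4) = 4.60 - 3.12 = 1.48
Eq. 6: 1.3(4.6) + 1.75(14.5) + 0.7(26.9) = 5.98 + 25.38 + 18.83 = 50.19
The largest value is 60.31 kN/m from combination 3.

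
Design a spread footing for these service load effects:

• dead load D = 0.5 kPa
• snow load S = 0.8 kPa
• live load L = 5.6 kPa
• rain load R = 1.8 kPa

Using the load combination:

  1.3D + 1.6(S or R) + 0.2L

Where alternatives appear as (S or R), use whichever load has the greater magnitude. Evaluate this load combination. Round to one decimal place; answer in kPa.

(S or R) → R = 1.8 kPa.
1.3(0.5) + 1.6(1.8) + 0.2(5.6) = 0.7 + 2.9 + 1.1 = 4.7
q_u = 4.7 kPa.

4.7 kPa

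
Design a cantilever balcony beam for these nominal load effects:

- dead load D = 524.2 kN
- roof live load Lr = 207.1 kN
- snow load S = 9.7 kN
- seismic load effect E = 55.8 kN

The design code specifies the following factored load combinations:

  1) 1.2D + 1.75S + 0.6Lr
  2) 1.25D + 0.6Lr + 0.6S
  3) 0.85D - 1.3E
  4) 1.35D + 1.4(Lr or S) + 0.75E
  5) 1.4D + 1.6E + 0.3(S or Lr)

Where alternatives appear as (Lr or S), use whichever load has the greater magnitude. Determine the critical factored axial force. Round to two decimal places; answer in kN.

(Lr or S) → Lr = 207.1 kN; (S or Lr) → Lr = 207.1 kN.
1) 1.2(524.2) + 1.75(9.7) + 0.6(207.1) = 770.28
2) 1.25(524.2) + 0.6(207.1) + 0.6(9.7) = 785.33
3) 0.85(524.2) - 1.3(55.8) = 373.03
4) 1.35(524.2) + 1.4(207.1) + 0.75(55.8) = 1039.46
5) 1.4(524.2) + 1.6(55.8) + 0.3(207.1) = 885.29
Maximum is from combination 4.

1039.46 kN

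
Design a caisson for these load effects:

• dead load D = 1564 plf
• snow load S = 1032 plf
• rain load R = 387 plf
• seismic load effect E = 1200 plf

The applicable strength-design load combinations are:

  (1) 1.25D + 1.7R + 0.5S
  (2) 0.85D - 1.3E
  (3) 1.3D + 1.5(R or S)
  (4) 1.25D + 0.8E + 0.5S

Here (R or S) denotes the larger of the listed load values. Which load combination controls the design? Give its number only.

Combination 3

(R or S) → S = 1032 plf.
(1) 1.25(1564) + 1.7(387) + 0.5(1032) = 1955.0 + 657.9 + 516.0 = 3128.9
(2) 0.85(1564) - 1.3(1200) = 1329.4 - 1560.0 = -230.6
(3) 1.3(1564) + 1.5(1032) = 2033.2 + 1548.0 = 3581.2
(4) 1.25(1564) + 0.8(1200) + 0.5(1032) = 1955.0 + 960.0 + 516.0 = 3431.0
The largest value is 3581.2 plf from combination 3.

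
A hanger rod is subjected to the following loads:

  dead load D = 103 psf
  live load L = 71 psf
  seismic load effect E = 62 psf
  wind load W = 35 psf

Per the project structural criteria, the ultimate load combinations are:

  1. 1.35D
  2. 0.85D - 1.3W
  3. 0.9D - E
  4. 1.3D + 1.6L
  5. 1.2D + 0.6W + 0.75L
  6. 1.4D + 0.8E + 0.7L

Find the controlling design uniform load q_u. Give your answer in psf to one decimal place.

1. 1.35(103) = 139.1
2. 0.85(103) - 1.3(35) = 87.6 - 45.5 = 42.1
3. 0.9(103) - 1.0(62) = 92.7 - 62.0 = 30.7
4. 1.3(103) + 1.6(71) = 133.9 + 113.6 = 247.5
5. 1.2(103) + 0.6(35) + 0.75(71) = 123.6 + 21.0 + 53.3 = 197.9
6. 1.4(103) + 0.8(62) + 0.7(71) = 144.2 + 49.6 + 49.7 = 243.5
The controlling combination is 4, giving 247.5 psf.

247.5 psf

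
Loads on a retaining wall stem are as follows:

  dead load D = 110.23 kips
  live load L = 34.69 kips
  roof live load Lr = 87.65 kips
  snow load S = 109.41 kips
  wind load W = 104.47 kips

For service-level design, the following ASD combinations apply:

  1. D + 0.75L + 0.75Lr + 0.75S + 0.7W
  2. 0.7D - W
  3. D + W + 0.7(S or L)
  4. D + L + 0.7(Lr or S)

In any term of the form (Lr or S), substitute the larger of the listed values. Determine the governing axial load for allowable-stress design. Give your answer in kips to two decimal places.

(S or L) → S = 109.41 kips; (Lr or S) → S = 109.41 kips.
1. 1.0(110.23) + 0.75(34.69) + 0.75(87.65) + 0.75(109.41) + 0.7(104.47) = 357.17
2. 0.7(110.23) - 1.0(104.47) = -27.31
3. 1.0(110.23) + 1.0(104.47) + 0.7(109.41) = 291.29
4. 1.0(110.23) + 1.0(34.69) + 0.7(109.41) = 221.51
The controlling combination is 1, giving 357.17 kips.

357.17 kips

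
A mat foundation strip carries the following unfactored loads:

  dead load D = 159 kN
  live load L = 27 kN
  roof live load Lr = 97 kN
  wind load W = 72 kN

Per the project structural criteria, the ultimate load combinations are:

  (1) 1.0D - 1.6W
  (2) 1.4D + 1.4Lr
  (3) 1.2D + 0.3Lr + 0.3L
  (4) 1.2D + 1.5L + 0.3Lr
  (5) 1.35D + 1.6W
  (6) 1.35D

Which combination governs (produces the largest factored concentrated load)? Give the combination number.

Combination 2

(1) 1.0(159) - 1.6(72) = 43.8
(2) 1.4(159) + 1.4(97) = 358.4
(3) 1.2(159) + 0.3(97) + 0.3(27) = 228.0
(4) 1.2(159) + 1.5(27) + 0.3(97) = 260.4
(5) 1.35(159) + 1.6(72) = 329.9
(6) 1.35(159) = 214.7
The largest value is 358.4 kN from combination 2.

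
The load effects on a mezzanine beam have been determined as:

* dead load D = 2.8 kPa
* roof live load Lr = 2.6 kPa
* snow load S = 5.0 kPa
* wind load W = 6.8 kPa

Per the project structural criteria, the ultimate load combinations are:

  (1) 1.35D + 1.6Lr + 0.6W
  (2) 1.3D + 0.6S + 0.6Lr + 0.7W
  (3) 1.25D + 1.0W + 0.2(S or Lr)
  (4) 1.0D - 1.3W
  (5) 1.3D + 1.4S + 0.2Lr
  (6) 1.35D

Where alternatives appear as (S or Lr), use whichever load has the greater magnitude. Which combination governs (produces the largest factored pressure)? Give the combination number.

Combination 2

(S or Lr) → S = 5.0 kPa.
(1) 1.35(2.8) + 1.6(2.6) + 0.6(6.8) = 3.78 + 4.16 + 4.08 = 12.02
(2) 1.3(2.8) + 0.6(5.0) + 0.6(2.6) + 0.7(6.8) = 3.64 + 3.00 + 1.56 + 4.76 = 12.96
(3) 1.25(2.8) + 1.0(6.8) + 0.2(5.0) = 3.50 + 6.80 + 1.00 = 11.30
(4) 1.0(2.8) - 1.3(6.8) = 2.80 - 8.84 = -6.04
(5) 1.3(2.8) + 1.4(5.0) + 0.2(2.6) = 3.64 + 7.00 + 0.52 = 11.16
(6) 1.35(2.8) = 3.78
The largest value is 12.96 kPa from combination 2.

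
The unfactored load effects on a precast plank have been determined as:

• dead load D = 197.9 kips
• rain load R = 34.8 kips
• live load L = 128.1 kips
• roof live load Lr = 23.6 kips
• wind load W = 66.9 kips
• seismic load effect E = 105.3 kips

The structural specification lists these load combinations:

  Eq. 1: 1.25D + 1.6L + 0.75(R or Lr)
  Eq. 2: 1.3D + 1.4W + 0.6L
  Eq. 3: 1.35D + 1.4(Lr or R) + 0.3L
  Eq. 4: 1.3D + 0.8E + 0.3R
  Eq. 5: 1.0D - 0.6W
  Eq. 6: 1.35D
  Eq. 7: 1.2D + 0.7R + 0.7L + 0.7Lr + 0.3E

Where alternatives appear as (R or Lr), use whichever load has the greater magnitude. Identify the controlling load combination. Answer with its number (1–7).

(R or Lr) → R = 34.8 kips; (Lr or R) → R = 34.8 kips.
Eq. 1: 1.25(197.9) + 1.6(128.1) + 0.75(34.8) = 478.4
Eq. 2: 1.3(197.9) + 1.4(66.9) + 0.6(128.1) = 427.8
Eq. 3: 1.35(197.9) + 1.4(34.8) + 0.3(128.1) = 354.3
Eq. 4: 1.3(197.9) + 0.8(105.3) + 0.3(34.8) = 352.0
Eq. 5: 1.0(197.9) - 0.6(66.9) = 157.8
Eq. 6: 1.35(197.9) = 267.2
Eq. 7: 1.2(197.9) + 0.7(34.8) + 0.7(128.1) + 0.7(23.6) + 0.3(105.3) = 399.6
The largest value is 478.4 kips from combination 1.

Combination 1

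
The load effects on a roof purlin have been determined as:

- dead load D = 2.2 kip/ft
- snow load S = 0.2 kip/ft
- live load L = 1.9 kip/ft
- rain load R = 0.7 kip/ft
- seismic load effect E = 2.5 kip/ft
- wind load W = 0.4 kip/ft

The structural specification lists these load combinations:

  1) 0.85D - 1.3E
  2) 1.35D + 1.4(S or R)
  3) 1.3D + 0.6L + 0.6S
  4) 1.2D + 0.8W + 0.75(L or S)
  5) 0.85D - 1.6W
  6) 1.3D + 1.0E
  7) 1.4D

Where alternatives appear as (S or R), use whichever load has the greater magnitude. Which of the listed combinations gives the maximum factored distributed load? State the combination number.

Combination 6

(S or R) → R = 0.7 kip/ft; (L or S) → L = 1.9 kip/ft.
1) 0.85(2.2) - 1.3(2.5) = 1.9 - 3.3 = -1.4
2) 1.35(2.2) + 1.4(0.7) = 3.0 + 1.0 = 4.0
3) 1.3(2.2) + 0.6(1.9) + 0.6(0.2) = 2.9 + 1.1 + 0.1 = 4.1
4) 1.2(2.2) + 0.8(0.4) + 0.75(1.9) = 4.4
5) 0.85(2.2) - 1.6(0.4) = 1.2
6) 1.3(2.2) + 1.0(2.5) = 2.9 + 2.5 = 5.4
7) 1.4(2.2) = 3.1
The largest value is 5.4 kip/ft from combination 6.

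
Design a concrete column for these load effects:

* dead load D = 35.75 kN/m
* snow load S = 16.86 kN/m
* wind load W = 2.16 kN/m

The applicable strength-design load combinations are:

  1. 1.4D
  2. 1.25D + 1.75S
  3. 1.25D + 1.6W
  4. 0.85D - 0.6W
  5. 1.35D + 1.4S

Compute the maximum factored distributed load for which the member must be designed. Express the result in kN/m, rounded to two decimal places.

1. 1.4(35.75) = 50.05
2. 1.25(35.75) + 1.75(16.86) = 74.19
3. 1.25(35.75) + 1.6(2.16) = 48.14
4. 0.85(35.75) - 0.6(2.16) = 30.39 - 1.30 = 29.09
5. 1.35(35.75) + 1.4(16.86) = 71.87
Maximum is from combination 2.

74.19 kN/m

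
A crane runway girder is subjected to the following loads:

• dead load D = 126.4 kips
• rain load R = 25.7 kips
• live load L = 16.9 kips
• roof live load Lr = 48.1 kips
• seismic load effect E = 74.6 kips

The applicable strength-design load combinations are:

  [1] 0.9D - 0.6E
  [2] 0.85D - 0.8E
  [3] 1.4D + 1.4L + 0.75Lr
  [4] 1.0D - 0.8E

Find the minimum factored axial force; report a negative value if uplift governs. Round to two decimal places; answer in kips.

[1] 0.9(126.4) - 0.6(74.6) = 113.76 - 44.76 = 69.00
[2] 0.85(126.4) - 0.8(74.6) = 107.44 - 59.68 = 47.76
[3] 1.4(126.4) + 1.4(16.9) + 0.75(48.1) = 176.96 + 23.66 + 36.08 = 236.70
[4] 1.0(126.4) - 0.8(74.6) = 126.40 - 59.68 = 66.72
Combination 2 gives the minimum: 47.76 kips.

47.76 kips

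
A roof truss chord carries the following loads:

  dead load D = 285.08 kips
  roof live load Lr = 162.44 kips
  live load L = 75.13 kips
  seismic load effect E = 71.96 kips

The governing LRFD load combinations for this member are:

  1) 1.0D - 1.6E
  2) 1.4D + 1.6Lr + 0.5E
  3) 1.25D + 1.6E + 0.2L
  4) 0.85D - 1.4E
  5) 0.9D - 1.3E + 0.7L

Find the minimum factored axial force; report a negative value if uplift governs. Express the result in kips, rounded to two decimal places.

1) 1.0(285.08) - 1.6(71.96) = 285.08 - 115.14 = 169.94
2) 1.4(285.08) + 1.6(162.44) + 0.5(71.96) = 695.00
3) 1.25(285.08) + 1.6(71.96) + 0.2(75.13) = 486.51
4) 0.85(285.08) - 1.4(71.96) = 141.57
5) 0.9(285.08) - 1.3(71.96) + 0.7(75.13) = 215.62
Combination 4 gives the minimum: 141.57 kips.

141.57 kips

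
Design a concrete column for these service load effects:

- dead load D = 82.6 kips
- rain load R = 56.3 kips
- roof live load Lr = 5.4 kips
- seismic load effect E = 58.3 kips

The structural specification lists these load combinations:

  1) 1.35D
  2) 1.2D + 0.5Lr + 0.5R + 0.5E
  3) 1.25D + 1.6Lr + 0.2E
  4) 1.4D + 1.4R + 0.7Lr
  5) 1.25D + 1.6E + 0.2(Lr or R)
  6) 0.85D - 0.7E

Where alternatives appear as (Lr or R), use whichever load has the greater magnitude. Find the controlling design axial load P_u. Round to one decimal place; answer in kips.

207.8 kips

(Lr or R) → R = 56.3 kips.
1) 1.35(82.6) = 111.5
2) 1.2(82.6) + 0.5(5.4) + 0.5(56.3) + 0.5(58.3) = 159.1
3) 1.25(82.6) + 1.6(5.4) + 0.2(58.3) = 123.6
4) 1.4(82.6) + 1.4(56.3) + 0.7(5.4) = 198.2
5) 1.25(82.6) + 1.6(58.3) + 0.2(56.3) = 207.8
6) 0.85(82.6) - 0.7(58.3) = 29.4
Combination 5 governs: P_u = 207.8 kips.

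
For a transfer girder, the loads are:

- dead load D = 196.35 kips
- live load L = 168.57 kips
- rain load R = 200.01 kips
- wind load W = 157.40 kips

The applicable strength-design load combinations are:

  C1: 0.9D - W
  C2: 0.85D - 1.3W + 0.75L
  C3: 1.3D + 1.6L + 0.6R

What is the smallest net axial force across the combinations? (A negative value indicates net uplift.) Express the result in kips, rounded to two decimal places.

19.32 kips

C1: 0.9(196.35) - 1.0(157.40) = 19.32
C2: 0.85(196.35) - 1.3(157.40) + 0.75(168.57) = 88.71
C3: 1.3(196.35) + 1.6(168.57) + 0.6(200.01) = 644.97
Combination 1 gives the minimum: 19.32 kips.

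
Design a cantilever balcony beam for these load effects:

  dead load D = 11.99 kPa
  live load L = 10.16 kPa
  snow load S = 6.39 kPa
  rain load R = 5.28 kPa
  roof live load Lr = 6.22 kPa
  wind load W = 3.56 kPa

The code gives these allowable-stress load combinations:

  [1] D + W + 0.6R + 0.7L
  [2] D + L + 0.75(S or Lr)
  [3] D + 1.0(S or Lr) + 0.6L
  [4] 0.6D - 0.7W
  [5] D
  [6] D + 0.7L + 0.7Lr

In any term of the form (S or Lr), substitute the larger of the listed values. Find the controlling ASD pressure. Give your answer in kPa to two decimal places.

(S or Lr) → S = 6.39 kPa.
[1] 1.0(11.99) + 1.0(3.56) + 0.6(5.28) + 0.7(10.16) = 11.99 + 3.56 + 3.17 + 7.11 = 25.83
[2] 1.0(11.99) + 1.0(10.16) + 0.75(6.39) = 11.99 + 10.16 + 4.79 = 26.94
[3] 1.0(11.99) + 1.0(6.39) + 0.6(10.16) = 11.99 + 6.39 + 6.10 = 24.48
[4] 0.6(11.99) - 0.7(3.56) = 7.19 - 2.49 = 4.70
[5] 1.0(11.99) = 11.99
[6] 1.0(11.99) + 0.7(10.16) + 0.7(6.22) = 23.46
Combination 2 governs: p = 26.94 kPa.

26.94 kPa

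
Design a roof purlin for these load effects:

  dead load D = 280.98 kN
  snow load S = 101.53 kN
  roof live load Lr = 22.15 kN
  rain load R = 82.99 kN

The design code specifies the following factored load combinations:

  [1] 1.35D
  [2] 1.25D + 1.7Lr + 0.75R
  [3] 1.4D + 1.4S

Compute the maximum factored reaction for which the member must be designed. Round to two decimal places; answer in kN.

[1] 1.35(280.98) = 379.32
[2] 1.25(280.98) + 1.7(22.15) + 0.75(82.99) = 451.12
[3] 1.4(280.98) + 1.4(101.53) = 393.37 + 142.14 = 535.51
The controlling combination is 3, giving 535.51 kN.

535.51 kN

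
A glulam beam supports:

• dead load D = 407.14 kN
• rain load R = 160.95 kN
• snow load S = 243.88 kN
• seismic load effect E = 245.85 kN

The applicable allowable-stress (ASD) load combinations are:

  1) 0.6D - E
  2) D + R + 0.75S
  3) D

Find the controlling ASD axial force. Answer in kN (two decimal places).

1) 0.6(407.14) - 1.0(245.85) = 244.28 - 245.85 = -1.57
2) 1.0(407.14) + 1.0(160.95) + 0.75(243.88) = 407.14 + 160.95 + 182.91 = 751.00
3) 1.0(407.14) = 407.14
Maximum is from combination 2.

751.00 kN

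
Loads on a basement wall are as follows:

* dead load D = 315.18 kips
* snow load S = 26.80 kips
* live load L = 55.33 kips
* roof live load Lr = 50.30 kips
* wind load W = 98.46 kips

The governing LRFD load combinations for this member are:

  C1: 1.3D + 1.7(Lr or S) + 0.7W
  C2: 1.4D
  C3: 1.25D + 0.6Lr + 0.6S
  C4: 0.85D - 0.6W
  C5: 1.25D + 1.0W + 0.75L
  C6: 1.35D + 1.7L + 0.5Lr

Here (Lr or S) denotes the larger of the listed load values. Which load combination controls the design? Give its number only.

(Lr or S) → Lr = 50.30 kips.
C1: 1.3(315.18) + 1.7(50.30) + 0.7(98.46) = 564.17
C2: 1.4(315.18) = 441.25
C3: 1.25(315.18) + 0.6(50.30) + 0.6(26.80) = 393.98 + 30.18 + 16.08 = 440.24
C4: 0.85(315.18) - 0.6(98.46) = 208.83
C5: 1.25(315.18) + 1.0(98.46) + 0.75(55.33) = 533.93
C6: 1.35(315.18) + 1.7(55.33) + 0.5(50.30) = 425.49 + 94.06 + 25.15 = 544.70
The largest value is 564.17 kips from combination 1.

Combination 1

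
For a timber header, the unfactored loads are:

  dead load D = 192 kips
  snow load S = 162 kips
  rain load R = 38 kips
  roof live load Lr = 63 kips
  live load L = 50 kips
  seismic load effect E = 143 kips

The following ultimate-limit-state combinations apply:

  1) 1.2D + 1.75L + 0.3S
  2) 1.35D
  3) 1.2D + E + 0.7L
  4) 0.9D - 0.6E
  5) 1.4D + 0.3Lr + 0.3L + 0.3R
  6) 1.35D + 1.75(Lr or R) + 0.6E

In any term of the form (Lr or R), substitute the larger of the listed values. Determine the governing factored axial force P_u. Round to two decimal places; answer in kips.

455.25 kips

(Lr or R) → Lr = 63 kips.
1) 1.2(192) + 1.75(50) + 0.3(162) = 366.50
2) 1.35(192) = 259.20
3) 1.2(192) + 1.0(143) + 0.7(50) = 408.40
4) 0.9(192) - 0.6(143) = 87.00
5) 1.4(192) + 0.3(63) + 0.3(50) + 0.3(38) = 314.10
6) 1.35(192) + 1.75(63) + 0.6(143) = 455.25
Combination 6 governs: P_u = 455.25 kips.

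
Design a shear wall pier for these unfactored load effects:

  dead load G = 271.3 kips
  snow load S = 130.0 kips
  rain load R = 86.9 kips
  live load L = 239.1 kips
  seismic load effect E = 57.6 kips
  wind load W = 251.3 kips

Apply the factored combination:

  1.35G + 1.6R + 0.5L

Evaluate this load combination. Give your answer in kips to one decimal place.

624.8 kips

1.35(271.3) + 1.6(86.9) + 0.5(239.1) = 624.8
P_u = 624.8 kips.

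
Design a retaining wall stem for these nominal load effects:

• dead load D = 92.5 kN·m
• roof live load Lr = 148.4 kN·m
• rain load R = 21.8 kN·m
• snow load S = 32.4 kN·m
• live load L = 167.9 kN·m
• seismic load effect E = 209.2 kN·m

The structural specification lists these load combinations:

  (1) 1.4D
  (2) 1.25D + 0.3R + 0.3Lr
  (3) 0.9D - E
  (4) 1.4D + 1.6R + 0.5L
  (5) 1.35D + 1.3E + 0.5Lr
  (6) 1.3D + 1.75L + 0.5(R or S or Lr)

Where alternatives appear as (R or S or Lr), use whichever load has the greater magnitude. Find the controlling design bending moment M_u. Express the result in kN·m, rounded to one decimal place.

488.3 kN·m

(R or S or Lr) → Lr = 148.4 kN·m.
(1) 1.4(92.5) = 129.5
(2) 1.25(92.5) + 0.3(21.8) + 0.3(148.4) = 166.7
(3) 0.9(92.5) - 1.0(209.2) = -126.0
(4) 1.4(92.5) + 1.6(21.8) + 0.5(167.9) = 248.3
(5) 1.35(92.5) + 1.3(209.2) + 0.5(148.4) = 471.0
(6) 1.3(92.5) + 1.75(167.9) + 0.5(148.4) = 488.3
The controlling combination is 6, giving 488.3 kN·m.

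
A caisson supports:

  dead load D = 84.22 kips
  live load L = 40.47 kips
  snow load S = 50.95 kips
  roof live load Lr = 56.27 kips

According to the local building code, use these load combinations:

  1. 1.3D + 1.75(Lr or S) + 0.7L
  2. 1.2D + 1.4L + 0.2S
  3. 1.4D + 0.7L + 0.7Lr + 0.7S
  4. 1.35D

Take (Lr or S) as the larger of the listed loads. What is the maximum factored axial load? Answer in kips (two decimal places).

(Lr or S) → Lr = 56.27 kips.
1. 1.3(84.22) + 1.75(56.27) + 0.7(40.47) = 236.29
2. 1.2(84.22) + 1.4(40.47) + 0.2(50.95) = 167.91
3. 1.4(84.22) + 0.7(40.47) + 0.7(56.27) + 0.7(50.95) = 221.29
4. 1.35(84.22) = 113.70
Maximum is from combination 1.

236.29 kips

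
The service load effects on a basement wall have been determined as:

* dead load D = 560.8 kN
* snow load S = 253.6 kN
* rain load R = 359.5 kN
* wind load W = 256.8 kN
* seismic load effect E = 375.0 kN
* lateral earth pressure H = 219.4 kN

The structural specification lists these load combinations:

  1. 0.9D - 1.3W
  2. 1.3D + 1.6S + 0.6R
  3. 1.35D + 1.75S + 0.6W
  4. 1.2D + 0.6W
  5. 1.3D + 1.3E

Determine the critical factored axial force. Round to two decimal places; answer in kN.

1. 0.9(560.8) - 1.3(256.8) = 170.88
2. 1.3(560.8) + 1.6(253.6) + 0.6(359.5) = 1350.50
3. 1.35(560.8) + 1.75(253.6) + 0.6(256.8) = 1354.96
4. 1.2(560.8) + 0.6(256.8) = 827.04
5. 1.3(560.8) + 1.3(375.0) = 1216.54
Combination 3 governs: N_u = 1354.96 kN.

1354.96 kN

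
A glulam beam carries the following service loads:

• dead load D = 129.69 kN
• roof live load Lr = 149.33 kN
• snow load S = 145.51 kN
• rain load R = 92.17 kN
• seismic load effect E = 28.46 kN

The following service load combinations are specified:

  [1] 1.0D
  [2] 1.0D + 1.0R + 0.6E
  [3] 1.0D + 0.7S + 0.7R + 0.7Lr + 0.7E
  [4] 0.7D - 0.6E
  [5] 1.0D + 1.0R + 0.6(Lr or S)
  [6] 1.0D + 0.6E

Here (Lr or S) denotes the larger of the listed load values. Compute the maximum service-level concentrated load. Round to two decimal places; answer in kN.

420.52 kN

(Lr or S) → Lr = 149.33 kN.
[1] 1.0(129.69) = 129.69
[2] 1.0(129.69) + 1.0(92.17) + 0.6(28.46) = 129.69 + 92.17 + 17.08 = 238.94
[3] 1.0(129.69) + 0.7(145.51) + 0.7(92.17) + 0.7(149.33) + 0.7(28.46) = 129.69 + 101.86 + 64.52 + 104.53 + 19.92 = 420.52
[4] 0.7(129.69) - 0.6(28.46) = 73.71
[5] 1.0(129.69) + 1.0(92.17) + 0.6(149.33) = 129.69 + 92.17 + 89.60 = 311.46
[6] 1.0(129.69) + 0.6(28.46) = 129.69 + 17.08 = 146.77
Maximum is from combination 3.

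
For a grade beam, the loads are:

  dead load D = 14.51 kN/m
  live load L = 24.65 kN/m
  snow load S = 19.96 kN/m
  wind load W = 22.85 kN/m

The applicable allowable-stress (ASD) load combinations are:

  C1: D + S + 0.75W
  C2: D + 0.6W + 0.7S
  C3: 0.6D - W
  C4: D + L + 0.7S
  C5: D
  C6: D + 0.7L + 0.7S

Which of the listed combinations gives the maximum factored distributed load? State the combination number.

Combination 4

C1: 1.0(14.51) + 1.0(19.96) + 0.75(22.85) = 14.51 + 19.96 + 17.14 = 51.61
C2: 1.0(14.51) + 0.6(22.85) + 0.7(19.96) = 14.51 + 13.71 + 13.97 = 42.19
C3: 0.6(14.51) - 1.0(22.85) = 8.71 - 22.85 = -14.14
C4: 1.0(14.51) + 1.0(24.65) + 0.7(19.96) = 14.51 + 24.65 + 13.97 = 53.13
C5: 1.0(14.51) = 14.51
C6: 1.0(14.51) + 0.7(24.65) + 0.7(19.96) = 14.51 + 17.26 + 13.97 = 45.74
The largest value is 53.13 kN/m from combination 4.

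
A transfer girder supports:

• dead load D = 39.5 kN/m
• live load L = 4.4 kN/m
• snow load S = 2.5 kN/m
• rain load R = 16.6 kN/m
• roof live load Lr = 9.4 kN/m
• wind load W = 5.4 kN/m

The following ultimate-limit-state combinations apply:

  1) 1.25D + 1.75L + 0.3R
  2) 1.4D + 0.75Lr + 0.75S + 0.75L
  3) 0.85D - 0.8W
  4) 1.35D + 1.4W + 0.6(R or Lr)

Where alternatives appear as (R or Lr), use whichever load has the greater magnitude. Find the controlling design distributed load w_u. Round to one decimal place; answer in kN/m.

70.8 kN/m

(R or Lr) → R = 16.6 kN/m.
1) 1.25(39.5) + 1.75(4.4) + 0.3(16.6) = 62.1
2) 1.4(39.5) + 0.75(9.4) + 0.75(2.5) + 0.75(4.4) = 67.5
3) 0.85(39.5) - 0.8(5.4) = 29.3
4) 1.35(39.5) + 1.4(5.4) + 0.6(16.6) = 70.8
Maximum is from combination 4.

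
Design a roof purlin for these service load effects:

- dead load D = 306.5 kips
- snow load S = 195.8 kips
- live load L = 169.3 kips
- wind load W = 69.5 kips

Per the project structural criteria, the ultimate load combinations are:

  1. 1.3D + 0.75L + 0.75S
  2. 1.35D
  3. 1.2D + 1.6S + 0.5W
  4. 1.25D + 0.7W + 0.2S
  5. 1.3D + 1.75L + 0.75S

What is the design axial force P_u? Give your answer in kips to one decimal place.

1. 1.3(306.5) + 0.75(169.3) + 0.75(195.8) = 672.3
2. 1.35(306.5) = 413.8
3. 1.2(306.5) + 1.6(195.8) + 0.5(69.5) = 715.8
4. 1.25(306.5) + 0.7(69.5) + 0.2(195.8) = 470.9
5. 1.3(306.5) + 1.75(169.3) + 0.75(195.8) = 841.6
Combination 5 governs: P_u = 841.6 kips.

841.6 kips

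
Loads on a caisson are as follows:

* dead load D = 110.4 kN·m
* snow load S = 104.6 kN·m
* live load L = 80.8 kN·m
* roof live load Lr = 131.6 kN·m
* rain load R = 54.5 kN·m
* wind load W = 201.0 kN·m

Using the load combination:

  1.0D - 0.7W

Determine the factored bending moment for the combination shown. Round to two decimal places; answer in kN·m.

1.0(110.4) - 0.7(201.0) = 110.40 - 140.70 = -30.30
M_u = -30.30 kN·m.

-30.30 kN·m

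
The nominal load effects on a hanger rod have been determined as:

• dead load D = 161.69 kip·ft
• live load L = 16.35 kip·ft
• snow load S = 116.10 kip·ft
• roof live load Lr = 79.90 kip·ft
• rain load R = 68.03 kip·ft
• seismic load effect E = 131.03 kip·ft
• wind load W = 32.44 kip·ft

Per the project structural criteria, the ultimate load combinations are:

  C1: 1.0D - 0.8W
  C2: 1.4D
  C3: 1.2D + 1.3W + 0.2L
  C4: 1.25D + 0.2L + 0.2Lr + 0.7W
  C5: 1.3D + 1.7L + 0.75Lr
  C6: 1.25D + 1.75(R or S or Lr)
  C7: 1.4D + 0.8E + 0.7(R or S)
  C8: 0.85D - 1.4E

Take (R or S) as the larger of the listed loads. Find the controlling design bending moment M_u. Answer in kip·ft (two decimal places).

412.46 kip·ft

(R or S or Lr) → S = 116.10 kip·ft; (R or S) → S = 116.10 kip·ft.
C1: 1.0(161.69) - 0.8(32.44) = 161.69 - 25.95 = 135.74
C2: 1.4(161.69) = 226.37
C3: 1.2(161.69) + 1.3(32.44) + 0.2(16.35) = 194.03 + 42.17 + 3.27 = 239.47
C4: 1.25(161.69) + 0.2(16.35) + 0.2(79.90) + 0.7(32.44) = 202.11 + 3.27 + 15.98 + 22.71 = 244.07
C5: 1.3(161.69) + 1.7(16.35) + 0.75(79.90) = 297.92
C6: 1.25(161.69) + 1.75(116.10) = 202.11 + 203.18 = 405.29
C7: 1.4(161.69) + 0.8(131.03) + 0.7(116.10) = 226.37 + 104.82 + 81.27 = 412.46
C8: 0.85(161.69) - 1.4(131.03) = -46.01
Maximum is from combination 7.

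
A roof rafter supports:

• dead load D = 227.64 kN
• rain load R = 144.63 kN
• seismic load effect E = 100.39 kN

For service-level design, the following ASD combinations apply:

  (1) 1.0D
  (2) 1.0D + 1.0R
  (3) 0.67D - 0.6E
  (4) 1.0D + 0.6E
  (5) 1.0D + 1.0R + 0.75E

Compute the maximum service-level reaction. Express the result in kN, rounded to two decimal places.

(1) 1.0(227.64) = 227.64
(2) 1.0(227.64) + 1.0(144.63) = 227.64 + 144.63 = 372.27
(3) 0.67(227.64) - 0.6(100.39) = 92.28
(4) 1.0(227.64) + 0.6(100.39) = 227.64 + 60.23 = 287.87
(5) 1.0(227.64) + 1.0(144.63) + 0.75(100.39) = 227.64 + 144.63 + 75.29 = 447.56
The controlling combination is 5, giving 447.56 kN.

447.56 kN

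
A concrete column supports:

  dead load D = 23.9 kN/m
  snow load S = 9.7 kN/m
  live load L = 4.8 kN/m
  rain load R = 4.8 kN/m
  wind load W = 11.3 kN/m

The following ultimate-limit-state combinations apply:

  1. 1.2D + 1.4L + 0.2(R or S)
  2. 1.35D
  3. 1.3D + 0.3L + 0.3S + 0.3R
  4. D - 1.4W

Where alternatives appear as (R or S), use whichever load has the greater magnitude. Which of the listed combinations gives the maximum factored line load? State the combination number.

Combination 1

(R or S) → S = 9.7 kN/m.
1. 1.2(23.9) + 1.4(4.8) + 0.2(9.7) = 28.68 + 6.72 + 1.94 = 37.34
2. 1.35(23.9) = 32.27
3. 1.3(23.9) + 0.3(4.8) + 0.3(9.7) + 0.3(4.8) = 31.07 + 1.44 + 2.91 + 1.44 = 36.86
4. 1.0(23.9) - 1.4(11.3) = 23.90 - 15.82 = 8.08
The largest value is 37.34 kN/m from combination 1.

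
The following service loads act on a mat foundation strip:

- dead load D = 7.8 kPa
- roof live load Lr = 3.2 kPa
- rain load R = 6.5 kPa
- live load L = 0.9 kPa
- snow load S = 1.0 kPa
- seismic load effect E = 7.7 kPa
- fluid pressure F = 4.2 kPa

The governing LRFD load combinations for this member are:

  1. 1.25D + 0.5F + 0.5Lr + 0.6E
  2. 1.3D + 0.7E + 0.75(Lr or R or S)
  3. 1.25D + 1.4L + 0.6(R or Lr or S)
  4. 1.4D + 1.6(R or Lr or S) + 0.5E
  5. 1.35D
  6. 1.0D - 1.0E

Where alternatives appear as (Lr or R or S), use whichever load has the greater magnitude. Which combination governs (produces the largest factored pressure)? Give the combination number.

Combination 4

(Lr or R or S) → R = 6.5 kPa; (R or Lr or S) → R = 6.5 kPa.
1. 1.25(7.8) + 0.5(4.2) + 0.5(3.2) + 0.6(7.7) = 9.75 + 2.10 + 1.60 + 4.62 = 18.07
2. 1.3(7.8) + 0.7(7.7) + 0.75(6.5) = 10.14 + 5.39 + 4.88 = 20.41
3. 1.25(7.8) + 1.4(0.9) + 0.6(6.5) = 9.75 + 1.26 + 3.90 = 14.91
4. 1.4(7.8) + 1.6(6.5) + 0.5(7.7) = 10.92 + 10.40 + 3.85 = 25.17
5. 1.35(7.8) = 10.53
6. 1.0(7.8) - 1.0(7.7) = 7.80 - 7.70 = 0.10
The largest value is 25.17 kPa from combination 4.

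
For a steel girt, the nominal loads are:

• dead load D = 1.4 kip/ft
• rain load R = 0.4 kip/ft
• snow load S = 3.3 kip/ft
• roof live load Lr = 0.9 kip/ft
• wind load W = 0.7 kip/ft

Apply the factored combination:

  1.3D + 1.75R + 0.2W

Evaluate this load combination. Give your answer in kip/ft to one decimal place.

1.3(1.4) + 1.75(0.4) + 0.2(0.7) = 2.7
w_u = 2.7 kip/ft.

2.7 kip/ft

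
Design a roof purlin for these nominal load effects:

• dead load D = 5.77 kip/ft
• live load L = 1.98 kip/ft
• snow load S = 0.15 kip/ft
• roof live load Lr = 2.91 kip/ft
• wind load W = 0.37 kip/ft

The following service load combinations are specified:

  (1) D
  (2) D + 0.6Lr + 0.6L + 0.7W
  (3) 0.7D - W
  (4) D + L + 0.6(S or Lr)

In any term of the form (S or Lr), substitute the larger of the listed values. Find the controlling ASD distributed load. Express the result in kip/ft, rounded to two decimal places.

(S or Lr) → Lr = 2.91 kip/ft.
(1) 1.0(5.77) = 5.77
(2) 1.0(5.77) + 0.6(2.91) + 0.6(1.98) + 0.7(0.37) = 8.96
(3) 0.7(5.77) - 1.0(0.37) = 4.04 - 0.37 = 3.67
(4) 1.0(5.77) + 1.0(1.98) + 0.6(2.91) = 5.77 + 1.98 + 1.75 = 9.50
The controlling combination is 4, giving 9.50 kip/ft.

9.50 kip/ft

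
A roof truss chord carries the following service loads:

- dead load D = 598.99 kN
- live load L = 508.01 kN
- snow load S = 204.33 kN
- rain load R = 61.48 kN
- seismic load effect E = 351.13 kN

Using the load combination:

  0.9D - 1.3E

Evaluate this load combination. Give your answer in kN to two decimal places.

82.62 kN

0.9(598.99) - 1.3(351.13) = 82.62
N_u = 82.62 kN.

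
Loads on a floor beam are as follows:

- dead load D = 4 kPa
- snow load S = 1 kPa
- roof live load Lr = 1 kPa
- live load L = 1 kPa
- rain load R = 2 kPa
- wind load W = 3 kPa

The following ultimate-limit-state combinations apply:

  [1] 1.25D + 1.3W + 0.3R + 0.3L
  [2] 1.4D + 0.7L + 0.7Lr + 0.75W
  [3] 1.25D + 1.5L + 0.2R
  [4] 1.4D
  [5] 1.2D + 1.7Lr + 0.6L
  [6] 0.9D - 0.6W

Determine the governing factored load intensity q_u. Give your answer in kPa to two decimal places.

[1] 1.25(4) + 1.3(3) + 0.3(2) + 0.3(1) = 5.00 + 3.90 + 0.60 + 0.30 = 9.80
[2] 1.4(4) + 0.7(1) + 0.7(1) + 0.75(3) = 5.60 + 0.70 + 0.70 + 2.25 = 9.25
[3] 1.25(4) + 1.5(1) + 0.2(2) = 5.00 + 1.50 + 0.40 = 6.90
[4] 1.4(4) = 5.60
[5] 1.2(4) + 1.7(1) + 0.6(1) = 4.80 + 1.70 + 0.60 = 7.10
[6] 0.9(4) - 0.6(3) = 3.60 - 1.80 = 1.80
Maximum is from combination 1.

9.80 kPa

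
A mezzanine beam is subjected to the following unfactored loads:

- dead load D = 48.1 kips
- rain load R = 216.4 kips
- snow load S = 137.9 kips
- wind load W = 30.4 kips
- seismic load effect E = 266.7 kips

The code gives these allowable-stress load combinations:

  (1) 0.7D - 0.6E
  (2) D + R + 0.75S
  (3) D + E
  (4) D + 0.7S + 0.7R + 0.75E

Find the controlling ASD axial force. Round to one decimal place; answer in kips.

(1) 0.7(48.1) - 0.6(266.7) = -126.4
(2) 1.0(48.1) + 1.0(216.4) + 0.75(137.9) = 367.9
(3) 1.0(48.1) + 1.0(266.7) = 314.8
(4) 1.0(48.1) + 0.7(137.9) + 0.7(216.4) + 0.75(266.7) = 496.1
The controlling combination is 4, giving 496.1 kips.

496.1 kips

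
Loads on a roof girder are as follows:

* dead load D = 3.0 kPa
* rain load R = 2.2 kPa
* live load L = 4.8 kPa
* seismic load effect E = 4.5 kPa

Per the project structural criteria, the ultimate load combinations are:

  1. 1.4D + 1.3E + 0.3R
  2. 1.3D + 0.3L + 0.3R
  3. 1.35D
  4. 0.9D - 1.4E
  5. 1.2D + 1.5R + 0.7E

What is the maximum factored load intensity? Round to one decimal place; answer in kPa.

10.7 kPa

1. 1.4(3.0) + 1.3(4.5) + 0.3(2.2) = 10.7
2. 1.3(3.0) + 0.3(4.8) + 0.3(2.2) = 6.0
3. 1.35(3.0) = 4.1
4. 0.9(3.0) - 1.4(4.5) = -3.6
5. 1.2(3.0) + 1.5(2.2) + 0.7(4.5) = 10.1
Maximum is from combination 1.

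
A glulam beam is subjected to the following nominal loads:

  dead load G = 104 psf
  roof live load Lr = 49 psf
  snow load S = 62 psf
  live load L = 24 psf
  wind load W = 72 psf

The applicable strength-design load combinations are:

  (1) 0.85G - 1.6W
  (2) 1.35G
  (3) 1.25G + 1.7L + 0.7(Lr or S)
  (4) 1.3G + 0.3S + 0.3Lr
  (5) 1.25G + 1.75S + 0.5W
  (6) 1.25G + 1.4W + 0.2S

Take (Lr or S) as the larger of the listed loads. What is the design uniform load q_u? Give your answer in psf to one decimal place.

274.5 psf

(Lr or S) → S = 62 psf.
(1) 0.85(104) - 1.6(72) = -26.8
(2) 1.35(104) = 140.4
(3) 1.25(104) + 1.7(24) + 0.7(62) = 214.2
(4) 1.3(104) + 0.3(62) + 0.3(49) = 168.5
(5) 1.25(104) + 1.75(62) + 0.5(72) = 274.5
(6) 1.25(104) + 1.4(72) + 0.2(62) = 243.2
The controlling combination is 5, giving 274.5 psf.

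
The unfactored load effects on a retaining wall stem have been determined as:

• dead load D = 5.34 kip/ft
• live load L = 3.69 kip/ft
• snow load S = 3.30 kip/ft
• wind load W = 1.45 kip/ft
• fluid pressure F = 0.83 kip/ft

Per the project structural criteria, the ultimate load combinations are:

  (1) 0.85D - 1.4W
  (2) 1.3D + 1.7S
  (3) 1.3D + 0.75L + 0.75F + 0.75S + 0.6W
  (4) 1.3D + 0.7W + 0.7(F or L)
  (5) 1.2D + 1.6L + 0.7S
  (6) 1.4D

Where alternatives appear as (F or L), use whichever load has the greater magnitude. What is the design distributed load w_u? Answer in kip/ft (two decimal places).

(F or L) → L = 3.69 kip/ft.
(1) 0.85(5.34) - 1.4(1.45) = 4.54 - 2.03 = 2.51
(2) 1.3(5.34) + 1.7(3.30) = 6.94 + 5.61 = 12.55
(3) 1.3(5.34) + 0.75(3.69) + 0.75(0.83) + 0.75(3.30) + 0.6(1.45) = 6.94 + 2.77 + 0.62 + 2.48 + 0.87 = 13.68
(4) 1.3(5.34) + 0.7(1.45) + 0.7(3.69) = 6.94 + 1.02 + 2.58 = 10.54
(5) 1.2(5.34) + 1.6(3.69) + 0.7(3.30) = 6.41 + 5.90 + 2.31 = 14.62
(6) 1.4(5.34) = 7.48
Maximum is from combination 5.

14.62 kip/ft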